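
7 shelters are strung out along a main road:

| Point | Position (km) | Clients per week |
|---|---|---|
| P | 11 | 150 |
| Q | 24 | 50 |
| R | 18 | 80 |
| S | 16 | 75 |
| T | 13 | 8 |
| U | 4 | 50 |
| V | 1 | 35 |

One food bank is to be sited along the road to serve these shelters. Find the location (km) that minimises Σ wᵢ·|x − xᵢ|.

x = 11

For a sum of weighted absolute distances on a line, the optimum is the weighted median (not the mean). Total weight W = 448; half-weight = 224.
Sort by position and accumulate weight:
  km 1 (V, w=35) → cum 35
  km 4 (U, w=50) → cum 85
  km 11 (P, w=150) → cum 235  ≥ 224 → median here
  km 13 (T, w=8) → cum 243
  km 16 (S, w=75) → cum 318
  km 18 (R, w=80) → cum 398
  km 24 (Q, w=50) → cum 448
Optimal location: km 11.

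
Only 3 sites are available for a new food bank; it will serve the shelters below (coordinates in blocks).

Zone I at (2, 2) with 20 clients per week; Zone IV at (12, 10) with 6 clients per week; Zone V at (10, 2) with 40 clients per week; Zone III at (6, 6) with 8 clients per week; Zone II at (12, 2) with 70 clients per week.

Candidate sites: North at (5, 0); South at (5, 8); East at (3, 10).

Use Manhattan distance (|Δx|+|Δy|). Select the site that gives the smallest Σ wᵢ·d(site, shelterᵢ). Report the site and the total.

Total weighted distance at each candidate:
  North (5, 0): total = 1168
  South (5, 8): total = 1608
  East (3, 10): total = 2080
Minimum is at North with total 1168 blocks.

North, total 1168 blocks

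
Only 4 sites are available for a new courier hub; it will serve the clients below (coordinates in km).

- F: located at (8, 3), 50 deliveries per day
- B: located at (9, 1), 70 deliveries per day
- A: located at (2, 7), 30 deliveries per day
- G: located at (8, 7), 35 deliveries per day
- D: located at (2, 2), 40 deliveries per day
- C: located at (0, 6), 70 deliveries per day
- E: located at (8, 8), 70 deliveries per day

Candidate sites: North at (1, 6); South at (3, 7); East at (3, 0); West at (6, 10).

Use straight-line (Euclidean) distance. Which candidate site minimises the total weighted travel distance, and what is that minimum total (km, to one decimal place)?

Total weighted distance at each candidate:
  North (1, 6): total = 2075.6
  South (3, 7): total = 1901.4
  East (3, 0): total = 2450.0
  West (6, 10): total = 2364.8
Minimum is at South with total 1901.4 km.

South, total 1901.4 km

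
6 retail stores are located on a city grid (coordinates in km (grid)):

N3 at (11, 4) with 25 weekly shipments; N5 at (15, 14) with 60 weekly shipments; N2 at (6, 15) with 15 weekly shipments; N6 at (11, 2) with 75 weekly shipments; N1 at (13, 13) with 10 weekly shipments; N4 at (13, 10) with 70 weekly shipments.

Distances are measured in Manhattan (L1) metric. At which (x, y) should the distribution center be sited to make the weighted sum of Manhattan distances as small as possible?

(13, 10)

Manhattan distance separates: Σwᵢ(|x−xᵢ|+|y−yᵢ|) = Σwᵢ|x−xᵢ| + Σwᵢ|y−yᵢ|, so x and y are optimised independently as 1-D weighted medians.
Total weight W = 255; half = 127.5.
x-coordinate, sorted with cumulative weight:
  x=6 (N2, w=15) cum 15
  x=11 (N3, w=25) cum 40
  x=11 (N6, w=75) cum 115
  x=13 (N1, w=10) cum 125
  x=13 (N4, w=70) cum 195  ← median
  x=15 (N5, w=60) cum 255
⇒ x* = 13
y-coordinate, sorted with cumulative weight:
  y=2 (N6, w=75) cum 75
  y=4 (N3, w=25) cum 100
  y=10 (N4, w=70) cum 170  ← median
  y=13 (N1, w=10) cum 180
  y=14 (N5, w=60) cum 240
  y=15 (N2, w=15) cum 255
⇒ y* = 10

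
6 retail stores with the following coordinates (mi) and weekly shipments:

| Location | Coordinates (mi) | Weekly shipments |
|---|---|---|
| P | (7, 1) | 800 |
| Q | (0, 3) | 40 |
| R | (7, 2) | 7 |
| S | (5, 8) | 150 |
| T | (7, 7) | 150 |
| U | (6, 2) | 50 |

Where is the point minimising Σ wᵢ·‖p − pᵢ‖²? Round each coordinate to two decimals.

(6.47, 2.74)

The minimiser of Σwᵢ‖p−pᵢ‖² is the weighted centroid p* = (Σwᵢpᵢ)/(Σwᵢ).
Σwᵢ = 1197.
Σwᵢxᵢ = 800·7 + 40·0 + 7·7 + 150·5 + 150·7 + 50·6 = 7749.
Σwᵢyᵢ = 800·1 + 40·3 + 7·2 + 150·8 + 150·7 + 50·2 = 3284.
x* = 7749/1197 = 6.47, y* = 3284/1197 = 2.74.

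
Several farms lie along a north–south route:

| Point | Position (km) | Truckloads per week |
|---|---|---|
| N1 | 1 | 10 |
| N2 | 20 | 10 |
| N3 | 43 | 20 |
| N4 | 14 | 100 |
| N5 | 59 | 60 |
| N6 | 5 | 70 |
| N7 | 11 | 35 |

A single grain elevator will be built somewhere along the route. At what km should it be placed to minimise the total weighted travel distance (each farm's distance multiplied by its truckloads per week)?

For a sum of weighted absolute distances on a line, the optimum is the weighted median (not the mean). Total weight W = 305; half-weight = 152.5.
Sort by position and accumulate weight:
  km 1 (N1, w=10) → cum 10
  km 5 (N6, w=70) → cum 80
  km 11 (N7, w=35) → cum 115
  km 14 (N4, w=100) → cum 215  ≥ 152.5 → median here
  km 20 (N2, w=10) → cum 225
  km 43 (N3, w=20) → cum 245
  km 59 (N5, w=60) → cum 305
Optimal location: km 14.

x = 14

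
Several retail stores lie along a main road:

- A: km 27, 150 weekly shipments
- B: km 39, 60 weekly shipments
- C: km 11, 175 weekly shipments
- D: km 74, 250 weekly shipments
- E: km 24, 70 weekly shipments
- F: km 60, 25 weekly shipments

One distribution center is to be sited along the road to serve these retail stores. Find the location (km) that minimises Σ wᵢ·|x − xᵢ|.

For a sum of weighted absolute distances on a line, the optimum is the weighted median (not the mean). Total weight W = 730; half-weight = 365.
Sort by position and accumulate weight:
  km 11 (C, w=175) → cum 175
  km 24 (E, w=70) → cum 245
  km 27 (A, w=150) → cum 395  ≥ 365 → median here
  km 39 (B, w=60) → cum 455
  km 60 (F, w=25) → cum 480
  km 74 (D, w=250) → cum 730
Optimal location: km 27.

x = 27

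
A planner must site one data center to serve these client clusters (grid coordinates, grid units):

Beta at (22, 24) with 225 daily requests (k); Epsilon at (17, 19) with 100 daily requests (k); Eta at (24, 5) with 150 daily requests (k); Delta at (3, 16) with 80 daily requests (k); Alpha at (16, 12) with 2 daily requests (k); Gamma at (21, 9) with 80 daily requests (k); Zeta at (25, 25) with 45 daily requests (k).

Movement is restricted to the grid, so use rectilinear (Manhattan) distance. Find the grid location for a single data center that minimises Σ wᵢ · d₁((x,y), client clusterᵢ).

Manhattan distance separates: Σwᵢ(|x−xᵢ|+|y−yᵢ|) = Σwᵢ|x−xᵢ| + Σwᵢ|y−yᵢ|, so x and y are optimised independently as 1-D weighted medians.
Total weight W = 682; half = 341.
x-coordinate, sorted with cumulative weight:
  x=3 (Delta, w=80) cum 80
  x=16 (Alpha, w=2) cum 82
  x=17 (Epsilon, w=100) cum 182
  x=21 (Gamma, w=80) cum 262
  x=22 (Beta, w=225) cum 487  ← median
  x=24 (Eta, w=150) cum 637
  x=25 (Zeta, w=45) cum 682
⇒ x* = 22
y-coordinate, sorted with cumulative weight:
  y=5 (Eta, w=150) cum 150
  y=9 (Gamma, w=80) cum 230
  y=12 (Alpha, w=2) cum 232
  y=16 (Delta, w=80) cum 312
  y=19 (Epsilon, w=100) cum 412  ← median
  y=24 (Beta, w=225) cum 637
  y=25 (Zeta, w=45) cum 682
⇒ y* = 19

(22, 19)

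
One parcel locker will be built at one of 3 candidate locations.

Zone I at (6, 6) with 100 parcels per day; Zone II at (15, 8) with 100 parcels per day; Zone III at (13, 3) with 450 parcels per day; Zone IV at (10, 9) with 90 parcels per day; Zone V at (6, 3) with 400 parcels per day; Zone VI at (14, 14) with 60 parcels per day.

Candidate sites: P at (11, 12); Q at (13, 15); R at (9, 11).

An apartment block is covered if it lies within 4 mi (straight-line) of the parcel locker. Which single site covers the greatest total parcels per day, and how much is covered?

Coverage radius r = 4 mi; a point is covered iff (Δx)²+(Δy)² ≤ 4² = 16.
  P (11, 12): covers {Zone IV, Zone VI} → 150
  Q (13, 15): covers {Zone VI} → 60
  R (9, 11): covers {Zone IV} → 90
Maximum coverage at P: 150 parcels per day.

P, covering 150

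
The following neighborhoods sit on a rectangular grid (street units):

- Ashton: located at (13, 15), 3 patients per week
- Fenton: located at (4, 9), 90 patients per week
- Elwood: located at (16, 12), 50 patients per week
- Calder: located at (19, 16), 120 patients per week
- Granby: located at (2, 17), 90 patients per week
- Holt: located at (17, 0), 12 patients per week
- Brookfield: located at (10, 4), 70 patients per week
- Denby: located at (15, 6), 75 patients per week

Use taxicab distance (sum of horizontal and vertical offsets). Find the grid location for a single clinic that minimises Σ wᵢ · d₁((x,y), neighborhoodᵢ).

Manhattan distance separates: Σwᵢ(|x−xᵢ|+|y−yᵢ|) = Σwᵢ|x−xᵢ| + Σwᵢ|y−yᵢ|, so x and y are optimised independently as 1-D weighted medians.
Total weight W = 510; half = 255.
x-coordinate, sorted with cumulative weight:
  x=2 (Granby, w=90) cum 90
  x=4 (Fenton, w=90) cum 180
  x=10 (Brookfield, w=70) cum 250
  x=13 (Ashton, w=3) cum 253
  x=15 (Denby, w=75) cum 328  ← median
  x=16 (Elwood, w=50) cum 378
  x=17 (Holt, w=12) cum 390
  x=19 (Calder, w=120) cum 510
⇒ x* = 15
y-coordinate, sorted with cumulative weight:
  y=0 (Holt, w=12) cum 12
  y=4 (Brookfield, w=70) cum 82
  y=6 (Denby, w=75) cum 157
  y=9 (Fenton, w=90) cum 247
  y=12 (Elwood, w=50) cum 297  ← median
  y=15 (Ashton, w=3) cum 300
  y=16 (Calder, w=120) cum 420
  y=17 (Granby, w=90) cum 510
⇒ y* = 12

(15, 12)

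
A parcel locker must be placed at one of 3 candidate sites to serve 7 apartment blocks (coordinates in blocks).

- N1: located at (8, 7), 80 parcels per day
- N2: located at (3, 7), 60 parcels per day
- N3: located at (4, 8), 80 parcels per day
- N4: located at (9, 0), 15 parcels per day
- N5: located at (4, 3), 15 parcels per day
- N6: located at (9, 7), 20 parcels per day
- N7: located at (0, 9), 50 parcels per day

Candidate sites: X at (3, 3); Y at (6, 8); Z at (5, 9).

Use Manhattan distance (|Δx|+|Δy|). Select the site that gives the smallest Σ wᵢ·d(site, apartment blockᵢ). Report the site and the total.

Total weighted distance at each candidate:
  X (3, 3): total = 2240
  Y (6, 8): total = 1340
  Z (5, 9): total = 1470
Minimum is at Y with total 1340 blocks.

Y, total 1340 blocks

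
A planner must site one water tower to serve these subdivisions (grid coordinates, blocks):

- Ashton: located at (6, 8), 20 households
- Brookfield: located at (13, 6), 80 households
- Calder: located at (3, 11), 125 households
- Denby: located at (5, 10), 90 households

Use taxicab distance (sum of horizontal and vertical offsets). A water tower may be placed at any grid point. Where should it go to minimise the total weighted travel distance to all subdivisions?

Manhattan distance separates: Σwᵢ(|x−xᵢ|+|y−yᵢ|) = Σwᵢ|x−xᵢ| + Σwᵢ|y−yᵢ|, so x and y are optimised independently as 1-D weighted medians.
Total weight W = 315; half = 157.5.
x-coordinate, sorted with cumulative weight:
  x=3 (Calder, w=125) cum 125
  x=5 (Denby, w=90) cum 215  ← median
  x=6 (Ashton, w=20) cum 235
  x=13 (Brookfield, w=80) cum 315
⇒ x* = 5
y-coordinate, sorted with cumulative weight:
  y=6 (Brookfield, w=80) cum 80
  y=8 (Ashton, w=20) cum 100
  y=10 (Denby, w=90) cum 190  ← median
  y=11 (Calder, w=125) cum 315
⇒ y* = 10

(5, 10)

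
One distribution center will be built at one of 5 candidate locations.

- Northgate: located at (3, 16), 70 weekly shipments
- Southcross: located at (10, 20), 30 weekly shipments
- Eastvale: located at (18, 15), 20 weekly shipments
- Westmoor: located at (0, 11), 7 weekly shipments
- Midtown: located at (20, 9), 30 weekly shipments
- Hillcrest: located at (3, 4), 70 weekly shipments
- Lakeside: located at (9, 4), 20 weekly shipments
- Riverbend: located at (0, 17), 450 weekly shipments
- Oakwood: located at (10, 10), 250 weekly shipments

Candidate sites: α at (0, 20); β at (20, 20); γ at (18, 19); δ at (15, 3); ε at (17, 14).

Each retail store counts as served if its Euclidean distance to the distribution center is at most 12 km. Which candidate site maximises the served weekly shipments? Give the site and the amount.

Coverage radius r = 12 km; a point is covered iff (Δx)²+(Δy)² ≤ 12² = 144.
  α (0, 20): covers {Northgate, Southcross, Westmoor, Riverbend} → 557
  β (20, 20): covers {Southcross, Eastvale, Midtown} → 80
  γ (18, 19): covers {Southcross, Eastvale, Midtown} → 80
  δ (15, 3): covers {Midtown, Lakeside, Oakwood} → 300
  ε (17, 14): covers {Southcross, Eastvale, Midtown, Oakwood} → 330
Maximum coverage at α: 557 weekly shipments.

α, covering 557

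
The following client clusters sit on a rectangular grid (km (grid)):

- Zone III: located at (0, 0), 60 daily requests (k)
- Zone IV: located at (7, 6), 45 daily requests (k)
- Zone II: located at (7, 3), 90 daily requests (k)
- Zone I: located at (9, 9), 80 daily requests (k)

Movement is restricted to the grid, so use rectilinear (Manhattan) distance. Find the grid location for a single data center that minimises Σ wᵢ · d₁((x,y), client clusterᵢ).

Manhattan distance separates: Σwᵢ(|x−xᵢ|+|y−yᵢ|) = Σwᵢ|x−xᵢ| + Σwᵢ|y−yᵢ|, so x and y are optimised independently as 1-D weighted medians.
Total weight W = 275; half = 137.5.
x-coordinate, sorted with cumulative weight:
  x=0 (Zone III, w=60) cum 60
  x=7 (Zone IV, w=45) cum 105
  x=7 (Zone II, w=90) cum 195  ← median
  x=9 (Zone I, w=80) cum 275
⇒ x* = 7
y-coordinate, sorted with cumulative weight:
  y=0 (Zone III, w=60) cum 60
  y=3 (Zone II, w=90) cum 150  ← median
  y=6 (Zone IV, w=45) cum 195
  y=9 (Zone I, w=80) cum 275
⇒ y* = 3

(7, 3)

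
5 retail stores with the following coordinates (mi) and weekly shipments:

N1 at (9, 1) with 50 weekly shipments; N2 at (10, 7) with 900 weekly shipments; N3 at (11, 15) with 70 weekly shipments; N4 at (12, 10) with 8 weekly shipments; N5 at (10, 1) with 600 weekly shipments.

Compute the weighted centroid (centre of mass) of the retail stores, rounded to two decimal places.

The minimiser of Σwᵢ‖p−pᵢ‖² is the weighted centroid p* = (Σwᵢpᵢ)/(Σwᵢ).
Σwᵢ = 1628.
Σwᵢxᵢ = 50·9 + 900·10 + 70·11 + 8·12 + 600·10 = 16316.
Σwᵢyᵢ = 50·1 + 900·7 + 70·15 + 8·10 + 600·1 = 8080.
x* = 16316/1628 = 10.02, y* = 8080/1628 = 4.96.

(10.02, 4.96)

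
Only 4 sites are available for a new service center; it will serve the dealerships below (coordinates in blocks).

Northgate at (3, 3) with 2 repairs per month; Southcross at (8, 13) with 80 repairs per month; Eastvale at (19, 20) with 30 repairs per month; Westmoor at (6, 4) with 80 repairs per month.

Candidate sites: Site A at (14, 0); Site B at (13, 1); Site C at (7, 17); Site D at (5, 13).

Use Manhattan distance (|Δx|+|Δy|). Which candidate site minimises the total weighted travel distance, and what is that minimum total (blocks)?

Total weighted distance at each candidate:
  Site A (14, 0): total = 3258
  Site B (13, 1): total = 2934
  Site C (7, 17): total = 2006
  Site D (5, 13): total = 1694
Minimum is at Site D with total 1694 blocks.

Site D, total 1694 blocks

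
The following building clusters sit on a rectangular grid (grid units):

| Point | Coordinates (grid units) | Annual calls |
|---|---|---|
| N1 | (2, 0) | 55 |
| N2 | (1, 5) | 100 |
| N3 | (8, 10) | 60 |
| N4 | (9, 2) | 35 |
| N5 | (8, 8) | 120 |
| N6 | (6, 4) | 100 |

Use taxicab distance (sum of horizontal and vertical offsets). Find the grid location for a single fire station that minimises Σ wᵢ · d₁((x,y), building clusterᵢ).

(6, 5)

Manhattan distance separates: Σwᵢ(|x−xᵢ|+|y−yᵢ|) = Σwᵢ|x−xᵢ| + Σwᵢ|y−yᵢ|, so x and y are optimised independently as 1-D weighted medians.
Total weight W = 470; half = 235.
x-coordinate, sorted with cumulative weight:
  x=1 (N2, w=100) cum 100
  x=2 (N1, w=55) cum 155
  x=6 (N6, w=100) cum 255  ← median
  x=8 (N3, w=60) cum 315
  x=8 (N5, w=120) cum 435
  x=9 (N4, w=35) cum 470
⇒ x* = 6
y-coordinate, sorted with cumulative weight:
  y=0 (N1, w=55) cum 55
  y=2 (N4, w=35) cum 90
  y=4 (N6, w=100) cum 190
  y=5 (N2, w=100) cum 290  ← median
  y=8 (N5, w=120) cum 410
  y=10 (N3, w=60) cum 470
⇒ y* = 5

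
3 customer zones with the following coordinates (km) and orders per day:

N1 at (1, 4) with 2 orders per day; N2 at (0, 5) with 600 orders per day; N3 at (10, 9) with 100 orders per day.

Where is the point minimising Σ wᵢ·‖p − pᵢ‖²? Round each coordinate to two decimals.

The minimiser of Σwᵢ‖p−pᵢ‖² is the weighted centroid p* = (Σwᵢpᵢ)/(Σwᵢ).
Σwᵢ = 702.
Σwᵢxᵢ = 2·1 + 600·0 + 100·10 = 1002.
Σwᵢyᵢ = 2·4 + 600·5 + 100·9 = 3908.
x* = 1002/702 = 1.43, y* = 3908/702 = 5.57.

(1.43, 5.57)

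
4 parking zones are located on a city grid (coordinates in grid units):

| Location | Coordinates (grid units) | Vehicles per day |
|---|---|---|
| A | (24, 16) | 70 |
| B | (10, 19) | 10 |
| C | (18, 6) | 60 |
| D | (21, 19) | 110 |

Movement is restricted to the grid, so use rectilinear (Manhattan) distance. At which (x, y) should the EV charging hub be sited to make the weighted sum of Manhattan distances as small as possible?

(21, 16)

Manhattan distance separates: Σwᵢ(|x−xᵢ|+|y−yᵢ|) = Σwᵢ|x−xᵢ| + Σwᵢ|y−yᵢ|, so x and y are optimised independently as 1-D weighted medians.
Total weight W = 250; half = 125.
x-coordinate, sorted with cumulative weight:
  x=10 (B, w=10) cum 10
  x=18 (C, w=60) cum 70
  x=21 (D, w=110) cum 180  ← median
  x=24 (A, w=70) cum 250
⇒ x* = 21
y-coordinate, sorted with cumulative weight:
  y=6 (C, w=60) cum 60
  y=16 (A, w=70) cum 130  ← median
  y=19 (B, w=10) cum 140
  y=19 (D, w=110) cum 250
⇒ y* = 16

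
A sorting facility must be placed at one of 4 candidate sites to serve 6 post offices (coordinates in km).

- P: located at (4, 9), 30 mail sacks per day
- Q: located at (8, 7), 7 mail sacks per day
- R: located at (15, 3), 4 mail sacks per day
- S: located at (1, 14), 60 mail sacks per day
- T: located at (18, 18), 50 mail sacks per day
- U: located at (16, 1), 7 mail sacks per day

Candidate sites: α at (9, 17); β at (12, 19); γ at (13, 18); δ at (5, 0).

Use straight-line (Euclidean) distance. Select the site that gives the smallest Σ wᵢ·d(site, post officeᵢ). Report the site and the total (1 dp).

Total weighted distance at each candidate:
  α (9, 17): total = 1502.0
  β (12, 19): total = 1696.0
  γ (13, 18): total = 1656.7
  δ (5, 0): total = 2427.8
Minimum is at α with total 1502.0 km.

α, total 1502.0 km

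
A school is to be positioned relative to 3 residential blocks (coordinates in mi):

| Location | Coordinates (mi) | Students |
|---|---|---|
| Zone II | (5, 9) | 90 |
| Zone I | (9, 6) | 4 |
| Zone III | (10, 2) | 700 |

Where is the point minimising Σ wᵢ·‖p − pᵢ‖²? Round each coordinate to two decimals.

(9.43, 2.81)

The minimiser of Σwᵢ‖p−pᵢ‖² is the weighted centroid p* = (Σwᵢpᵢ)/(Σwᵢ).
Σwᵢ = 794.
Σwᵢxᵢ = 90·5 + 4·9 + 700·10 = 7486.
Σwᵢyᵢ = 90·9 + 4·6 + 700·2 = 2234.
x* = 7486/794 = 9.43, y* = 2234/794 = 2.81.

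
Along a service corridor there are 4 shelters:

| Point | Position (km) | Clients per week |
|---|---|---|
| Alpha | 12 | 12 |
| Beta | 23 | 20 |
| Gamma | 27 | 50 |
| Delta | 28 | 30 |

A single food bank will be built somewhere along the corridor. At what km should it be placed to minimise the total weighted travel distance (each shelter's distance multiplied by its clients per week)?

x = 27

For a sum of weighted absolute distances on a line, the optimum is the weighted median (not the mean). Total weight W = 112; half-weight = 56.
Sort by position and accumulate weight:
  km 12 (Alpha, w=12) → cum 12
  km 23 (Beta, w=20) → cum 32
  km 27 (Gamma, w=50) → cum 82  ≥ 56 → median here
  km 28 (Delta, w=30) → cum 112
Optimal location: km 27.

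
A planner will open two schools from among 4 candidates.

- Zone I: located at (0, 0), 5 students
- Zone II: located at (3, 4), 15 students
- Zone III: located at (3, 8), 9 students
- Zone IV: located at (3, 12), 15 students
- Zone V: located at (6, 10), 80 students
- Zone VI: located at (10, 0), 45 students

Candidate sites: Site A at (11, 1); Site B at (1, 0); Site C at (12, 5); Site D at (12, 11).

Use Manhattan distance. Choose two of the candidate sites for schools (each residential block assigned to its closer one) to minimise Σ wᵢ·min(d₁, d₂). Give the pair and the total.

{Site A, Site D}, total 1133

Evaluate every pair (each demand assigned to the nearer of the two):
  {Site A, Site D}: total = 1133
  {Site B, Site D}: total = 1300
  {Site C, Site D}: total = 1368
  {Site A, Site C}: total = 1528
  {Site B, Site C}: total = 1590
  {Site A, Site B}: total = 1605
Best pair: {Site A, Site D} with total 1133.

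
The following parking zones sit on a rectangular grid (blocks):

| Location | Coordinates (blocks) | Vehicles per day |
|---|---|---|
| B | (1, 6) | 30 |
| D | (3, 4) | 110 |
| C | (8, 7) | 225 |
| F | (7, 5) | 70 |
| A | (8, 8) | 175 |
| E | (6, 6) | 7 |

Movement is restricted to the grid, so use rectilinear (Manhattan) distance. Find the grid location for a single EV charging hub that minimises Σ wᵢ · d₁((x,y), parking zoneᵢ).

(8, 7)

Manhattan distance separates: Σwᵢ(|x−xᵢ|+|y−yᵢ|) = Σwᵢ|x−xᵢ| + Σwᵢ|y−yᵢ|, so x and y are optimised independently as 1-D weighted medians.
Total weight W = 617; half = 308.5.
x-coordinate, sorted with cumulative weight:
  x=1 (B, w=30) cum 30
  x=3 (D, w=110) cum 140
  x=6 (E, w=7) cum 147
  x=7 (F, w=70) cum 217
  x=8 (C, w=225) cum 442  ← median
  x=8 (A, w=175) cum 617
⇒ x* = 8
y-coordinate, sorted with cumulative weight:
  y=4 (D, w=110) cum 110
  y=5 (F, w=70) cum 180
  y=6 (B, w=30) cum 210
  y=6 (E, w=7) cum 217
  y=7 (C, w=225) cum 442  ← median
  y=8 (A, w=175) cum 617
⇒ y* = 7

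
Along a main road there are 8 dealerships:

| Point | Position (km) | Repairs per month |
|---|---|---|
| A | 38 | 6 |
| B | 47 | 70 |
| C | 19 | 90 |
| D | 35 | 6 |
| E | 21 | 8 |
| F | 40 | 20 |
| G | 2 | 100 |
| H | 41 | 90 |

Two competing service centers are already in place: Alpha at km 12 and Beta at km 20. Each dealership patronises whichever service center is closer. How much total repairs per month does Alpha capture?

The indifferent point is the midpoint (12+20)/2 = 16; dealerships left of it (closer to Alpha at 12) go to Alpha, those right go to Beta.
  G at 2 (w=100) → Alpha
  C at 19 (w=90) → Beta
  E at 21 (w=8) → Beta
  D at 35 (w=6) → Beta
  A at 38 (w=6) → Beta
  F at 40 (w=20) → Beta
  H at 41 (w=90) → Beta
  B at 47 (w=70) → Beta
Alpha captures 100; Beta captures 290.

100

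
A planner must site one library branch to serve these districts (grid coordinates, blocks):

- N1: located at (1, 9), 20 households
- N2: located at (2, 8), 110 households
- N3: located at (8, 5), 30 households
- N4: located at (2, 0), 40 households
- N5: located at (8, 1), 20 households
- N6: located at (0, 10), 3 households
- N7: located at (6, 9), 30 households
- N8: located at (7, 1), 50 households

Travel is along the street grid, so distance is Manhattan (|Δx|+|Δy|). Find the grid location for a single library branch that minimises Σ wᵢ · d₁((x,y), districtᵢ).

(2, 8)

Manhattan distance separates: Σwᵢ(|x−xᵢ|+|y−yᵢ|) = Σwᵢ|x−xᵢ| + Σwᵢ|y−yᵢ|, so x and y are optimised independently as 1-D weighted medians.
Total weight W = 303; half = 151.5.
x-coordinate, sorted with cumulative weight:
  x=0 (N6, w=3) cum 3
  x=1 (N1, w=20) cum 23
  x=2 (N2, w=110) cum 133
  x=2 (N4, w=40) cum 173  ← median
  x=6 (N7, w=30) cum 203
  x=7 (N8, w=50) cum 253
  x=8 (N3, w=30) cum 283
  x=8 (N5, w=20) cum 303
⇒ x* = 2
y-coordinate, sorted with cumulative weight:
  y=0 (N4, w=40) cum 40
  y=1 (N5, w=20) cum 60
  y=1 (N8, w=50) cum 110
  y=5 (N3, w=30) cum 140
  y=8 (N2, w=110) cum 250  ← median
  y=9 (N1, w=20) cum 270
  y=9 (N7, w=30) cum 300
  y=10 (N6, w=3) cum 303
⇒ y* = 8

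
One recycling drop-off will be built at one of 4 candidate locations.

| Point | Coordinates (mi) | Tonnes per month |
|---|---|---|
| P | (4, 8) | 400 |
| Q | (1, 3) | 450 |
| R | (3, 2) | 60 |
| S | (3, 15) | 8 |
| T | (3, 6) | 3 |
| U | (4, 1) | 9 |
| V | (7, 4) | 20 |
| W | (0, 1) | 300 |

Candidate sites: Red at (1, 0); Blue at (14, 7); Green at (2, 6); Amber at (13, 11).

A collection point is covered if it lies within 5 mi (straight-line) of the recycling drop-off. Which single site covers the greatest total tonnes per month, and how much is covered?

Green, covering 913

Coverage radius r = 5 mi; a point is covered iff (Δx)²+(Δy)² ≤ 5² = 25.
  Red (1, 0): covers {Q, R, U, W} → 819
  Blue (14, 7): covers {none} → 0
  Green (2, 6): covers {P, Q, R, T} → 913
  Amber (13, 11): covers {none} → 0
Maximum coverage at Green: 913 tonnes per month.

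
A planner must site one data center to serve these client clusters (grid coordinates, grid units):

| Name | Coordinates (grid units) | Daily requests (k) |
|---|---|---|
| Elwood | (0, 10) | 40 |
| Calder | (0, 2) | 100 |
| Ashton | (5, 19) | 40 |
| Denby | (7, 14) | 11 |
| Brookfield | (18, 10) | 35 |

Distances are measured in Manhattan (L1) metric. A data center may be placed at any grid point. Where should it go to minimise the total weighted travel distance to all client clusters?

(0, 10)

Manhattan distance separates: Σwᵢ(|x−xᵢ|+|y−yᵢ|) = Σwᵢ|x−xᵢ| + Σwᵢ|y−yᵢ|, so x and y are optimised independently as 1-D weighted medians.
Total weight W = 226; half = 113.
x-coordinate, sorted with cumulative weight:
  x=0 (Elwood, w=40) cum 40
  x=0 (Calder, w=100) cum 140  ← median
  x=5 (Ashton, w=40) cum 180
  x=7 (Denby, w=11) cum 191
  x=18 (Brookfield, w=35) cum 226
⇒ x* = 0
y-coordinate, sorted with cumulative weight:
  y=2 (Calder, w=100) cum 100
  y=10 (Elwood, w=40) cum 140  ← median
  y=10 (Brookfield, w=35) cum 175
  y=14 (Denby, w=11) cum 186
  y=19 (Ashton, w=40) cum 226
⇒ y* = 10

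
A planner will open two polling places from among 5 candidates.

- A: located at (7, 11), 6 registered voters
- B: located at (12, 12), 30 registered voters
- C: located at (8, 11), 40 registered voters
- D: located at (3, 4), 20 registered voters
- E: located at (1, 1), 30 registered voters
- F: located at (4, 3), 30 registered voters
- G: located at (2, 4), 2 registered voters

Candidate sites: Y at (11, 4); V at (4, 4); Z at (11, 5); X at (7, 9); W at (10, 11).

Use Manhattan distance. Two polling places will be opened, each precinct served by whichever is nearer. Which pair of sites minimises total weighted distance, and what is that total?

{V, W}, total 422

Evaluate every pair (each demand assigned to the nearer of the two):
  {V, W}: total = 422
  {V, X}: total = 606
  {V, Z}: total = 894
  {Y, V}: total = 964
  {Y, W}: total = 996
  {X, W}: total = 1072
  {Z, W}: total = 1078
  {Y, X}: total = 1180
  {Z, X}: total = 1262
  {Y, Z}: total = 1468
Best pair: {V, W} with total 422.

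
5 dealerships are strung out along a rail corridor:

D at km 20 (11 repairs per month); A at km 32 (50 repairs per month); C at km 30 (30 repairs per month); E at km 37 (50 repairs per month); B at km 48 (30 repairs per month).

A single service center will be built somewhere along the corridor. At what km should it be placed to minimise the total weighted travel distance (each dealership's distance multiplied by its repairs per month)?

x = 32

For a sum of weighted absolute distances on a line, the optimum is the weighted median (not the mean). Total weight W = 171; half-weight = 85.5.
Sort by position and accumulate weight:
  km 20 (D, w=11) → cum 11
  km 30 (C, w=30) → cum 41
  km 32 (A, w=50) → cum 91  ≥ 85.5 → median here
  km 37 (E, w=50) → cum 141
  km 48 (B, w=30) → cum 171
Optimal location: km 32.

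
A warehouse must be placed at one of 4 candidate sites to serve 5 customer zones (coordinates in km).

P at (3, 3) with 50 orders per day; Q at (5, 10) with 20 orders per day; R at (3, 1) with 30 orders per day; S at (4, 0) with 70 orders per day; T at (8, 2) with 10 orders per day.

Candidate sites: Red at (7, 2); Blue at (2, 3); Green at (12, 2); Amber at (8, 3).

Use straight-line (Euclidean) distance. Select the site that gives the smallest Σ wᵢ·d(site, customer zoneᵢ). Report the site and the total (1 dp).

Total weighted distance at each candidate:
  Red (7, 2): total = 757.2
  Blue (2, 3): total = 582.6
  Green (12, 2): total = 1554.3
  Amber (8, 3): total = 923.9
Minimum is at Blue with total 582.6 km.

Blue, total 582.6 km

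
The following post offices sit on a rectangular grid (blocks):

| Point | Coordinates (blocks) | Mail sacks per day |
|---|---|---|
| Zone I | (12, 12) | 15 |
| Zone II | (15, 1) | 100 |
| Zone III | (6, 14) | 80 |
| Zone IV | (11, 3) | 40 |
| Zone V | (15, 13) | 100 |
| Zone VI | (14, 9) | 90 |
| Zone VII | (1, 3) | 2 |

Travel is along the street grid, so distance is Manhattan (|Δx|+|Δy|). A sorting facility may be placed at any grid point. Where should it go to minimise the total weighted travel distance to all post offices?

(14, 9)

Manhattan distance separates: Σwᵢ(|x−xᵢ|+|y−yᵢ|) = Σwᵢ|x−xᵢ| + Σwᵢ|y−yᵢ|, so x and y are optimised independently as 1-D weighted medians.
Total weight W = 427; half = 213.5.
x-coordinate, sorted with cumulative weight:
  x=1 (Zone VII, w=2) cum 2
  x=6 (Zone III, w=80) cum 82
  x=11 (Zone IV, w=40) cum 122
  x=12 (Zone I, w=15) cum 137
  x=14 (Zone VI, w=90) cum 227  ← median
  x=15 (Zone II, w=100) cum 327
  x=15 (Zone V, w=100) cum 427
⇒ x* = 14
y-coordinate, sorted with cumulative weight:
  y=1 (Zone II, w=100) cum 100
  y=3 (Zone IV, w=40) cum 140
  y=3 (Zone VII, w=2) cum 142
  y=9 (Zone VI, w=90) cum 232  ← median
  y=12 (Zone I, w=15) cum 247
  y=13 (Zone V, w=100) cum 347
  y=14 (Zone III, w=80) cum 427
⇒ y* = 9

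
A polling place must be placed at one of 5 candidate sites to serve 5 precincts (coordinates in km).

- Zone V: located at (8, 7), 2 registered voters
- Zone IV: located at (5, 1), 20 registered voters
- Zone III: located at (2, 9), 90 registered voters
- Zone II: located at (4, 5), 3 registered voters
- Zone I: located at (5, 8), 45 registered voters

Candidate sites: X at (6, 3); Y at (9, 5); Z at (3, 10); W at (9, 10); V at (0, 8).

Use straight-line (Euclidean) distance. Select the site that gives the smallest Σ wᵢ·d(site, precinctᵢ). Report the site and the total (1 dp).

Z, total 465.9 km

Total weighted distance at each candidate:
  X (6, 3): total = 940.6
  Y (9, 5): total = 1083.2
  Z (3, 10): total = 465.9
  W (9, 10): total = 1062.2
  V (0, 8): total = 629.4
Minimum is at Z with total 465.9 km.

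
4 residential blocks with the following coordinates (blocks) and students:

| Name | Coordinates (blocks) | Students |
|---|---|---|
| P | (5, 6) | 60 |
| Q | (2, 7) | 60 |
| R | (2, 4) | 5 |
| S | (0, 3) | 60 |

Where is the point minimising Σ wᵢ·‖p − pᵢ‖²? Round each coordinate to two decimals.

The minimiser of Σwᵢ‖p−pᵢ‖² is the weighted centroid p* = (Σwᵢpᵢ)/(Σwᵢ).
Σwᵢ = 185.
Σwᵢxᵢ = 60·5 + 60·2 + 5·2 + 60·0 = 430.
Σwᵢyᵢ = 60·6 + 60·7 + 5·4 + 60·3 = 980.
x* = 430/185 = 2.32, y* = 980/185 = 5.30.

(2.32, 5.30)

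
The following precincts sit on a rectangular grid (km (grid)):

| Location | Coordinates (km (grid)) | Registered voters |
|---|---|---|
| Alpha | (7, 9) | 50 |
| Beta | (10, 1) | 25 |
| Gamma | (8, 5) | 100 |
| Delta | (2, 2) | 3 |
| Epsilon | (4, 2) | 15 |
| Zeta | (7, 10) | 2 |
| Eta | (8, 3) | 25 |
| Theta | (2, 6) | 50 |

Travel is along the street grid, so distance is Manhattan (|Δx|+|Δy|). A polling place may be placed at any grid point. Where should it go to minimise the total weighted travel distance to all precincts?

Manhattan distance separates: Σwᵢ(|x−xᵢ|+|y−yᵢ|) = Σwᵢ|x−xᵢ| + Σwᵢ|y−yᵢ|, so x and y are optimised independently as 1-D weighted medians.
Total weight W = 270; half = 135.
x-coordinate, sorted with cumulative weight:
  x=2 (Delta, w=3) cum 3
  x=2 (Theta, w=50) cum 53
  x=4 (Epsilon, w=15) cum 68
  x=7 (Alpha, w=50) cum 118
  x=7 (Zeta, w=2) cum 120
  x=8 (Gamma, w=100) cum 220  ← median
  x=8 (Eta, w=25) cum 245
  x=10 (Beta, w=25) cum 270
⇒ x* = 8
y-coordinate, sorted with cumulative weight:
  y=1 (Beta, w=25) cum 25
  y=2 (Delta, w=3) cum 28
  y=2 (Epsilon, w=15) cum 43
  y=3 (Eta, w=25) cum 68
  y=5 (Gamma, w=100) cum 168  ← median
  y=6 (Theta, w=50) cum 218
  y=9 (Alpha, w=50) cum 268
  y=10 (Zeta, w=2) cum 270
⇒ y* = 5

(8, 5)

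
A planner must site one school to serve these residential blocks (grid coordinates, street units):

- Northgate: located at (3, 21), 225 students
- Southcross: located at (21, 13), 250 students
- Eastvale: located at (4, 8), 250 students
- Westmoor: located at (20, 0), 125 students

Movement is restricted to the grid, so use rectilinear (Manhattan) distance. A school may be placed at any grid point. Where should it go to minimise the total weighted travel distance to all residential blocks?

(4, 13)

Manhattan distance separates: Σwᵢ(|x−xᵢ|+|y−yᵢ|) = Σwᵢ|x−xᵢ| + Σwᵢ|y−yᵢ|, so x and y are optimised independently as 1-D weighted medians.
Total weight W = 850; half = 425.
x-coordinate, sorted with cumulative weight:
  x=3 (Northgate, w=225) cum 225
  x=4 (Eastvale, w=250) cum 475  ← median
  x=20 (Westmoor, w=125) cum 600
  x=21 (Southcross, w=250) cum 850
⇒ x* = 4
y-coordinate, sorted with cumulative weight:
  y=0 (Westmoor, w=125) cum 125
  y=8 (Eastvale, w=250) cum 375
  y=13 (Southcross, w=250) cum 625  ← median
  y=21 (Northgate, w=225) cum 850
⇒ y* = 13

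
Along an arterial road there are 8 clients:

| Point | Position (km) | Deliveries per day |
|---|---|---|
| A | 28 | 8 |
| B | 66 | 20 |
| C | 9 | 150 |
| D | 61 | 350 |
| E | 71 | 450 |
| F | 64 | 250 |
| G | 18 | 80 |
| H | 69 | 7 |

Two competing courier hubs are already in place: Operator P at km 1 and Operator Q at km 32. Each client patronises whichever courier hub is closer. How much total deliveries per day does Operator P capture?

The indifferent point is the midpoint (1+32)/2 = 16.5; clients left of it (closer to Operator P at 1) go to Operator P, those right go to Operator Q.
  C at 9 (w=150) → Operator P
  G at 18 (w=80) → Operator Q
  A at 28 (w=8) → Operator Q
  D at 61 (w=350) → Operator Q
  F at 64 (w=250) → Operator Q
  B at 66 (w=20) → Operator Q
  H at 69 (w=7) → Operator Q
  E at 71 (w=450) → Operator Q
Operator P captures 150; Operator Q captures 1165.

150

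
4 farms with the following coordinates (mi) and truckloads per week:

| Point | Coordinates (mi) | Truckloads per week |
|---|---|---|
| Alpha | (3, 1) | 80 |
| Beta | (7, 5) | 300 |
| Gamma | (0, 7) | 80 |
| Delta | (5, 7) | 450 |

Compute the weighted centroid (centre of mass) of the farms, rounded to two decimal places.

(5.04, 5.81)

The minimiser of Σwᵢ‖p−pᵢ‖² is the weighted centroid p* = (Σwᵢpᵢ)/(Σwᵢ).
Σwᵢ = 910.
Σwᵢxᵢ = 80·3 + 300·7 + 80·0 + 450·5 = 4590.
Σwᵢyᵢ = 80·1 + 300·5 + 80·7 + 450·7 = 5290.
x* = 4590/910 = 5.04, y* = 5290/910 = 5.81.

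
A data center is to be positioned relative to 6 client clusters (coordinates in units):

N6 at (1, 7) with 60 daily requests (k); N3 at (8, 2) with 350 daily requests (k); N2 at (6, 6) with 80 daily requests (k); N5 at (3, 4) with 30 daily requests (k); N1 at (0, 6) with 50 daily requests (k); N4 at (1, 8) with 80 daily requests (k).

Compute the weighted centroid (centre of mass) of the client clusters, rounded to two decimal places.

(5.40, 4.09)

The minimiser of Σwᵢ‖p−pᵢ‖² is the weighted centroid p* = (Σwᵢpᵢ)/(Σwᵢ).
Σwᵢ = 650.
Σwᵢxᵢ = 60·1 + 350·8 + 80·6 + 30·3 + 50·0 + 80·1 = 3510.
Σwᵢyᵢ = 60·7 + 350·2 + 80·6 + 30·4 + 50·6 + 80·8 = 2660.
x* = 3510/650 = 5.40, y* = 2660/650 = 4.09.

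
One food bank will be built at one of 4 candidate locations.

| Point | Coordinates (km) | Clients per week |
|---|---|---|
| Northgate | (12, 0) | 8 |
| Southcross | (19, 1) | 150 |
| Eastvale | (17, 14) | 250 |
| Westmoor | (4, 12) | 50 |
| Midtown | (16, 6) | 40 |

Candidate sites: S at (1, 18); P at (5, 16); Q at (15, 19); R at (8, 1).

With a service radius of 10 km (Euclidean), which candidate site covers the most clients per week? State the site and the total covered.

Q, covering 250

Coverage radius r = 10 km; a point is covered iff (Δx)²+(Δy)² ≤ 10² = 100.
  S (1, 18): covers {Westmoor} → 50
  P (5, 16): covers {Westmoor} → 50
  Q (15, 19): covers {Eastvale} → 250
  R (8, 1): covers {Northgate, Midtown} → 48
Maximum coverage at Q: 250 clients per week.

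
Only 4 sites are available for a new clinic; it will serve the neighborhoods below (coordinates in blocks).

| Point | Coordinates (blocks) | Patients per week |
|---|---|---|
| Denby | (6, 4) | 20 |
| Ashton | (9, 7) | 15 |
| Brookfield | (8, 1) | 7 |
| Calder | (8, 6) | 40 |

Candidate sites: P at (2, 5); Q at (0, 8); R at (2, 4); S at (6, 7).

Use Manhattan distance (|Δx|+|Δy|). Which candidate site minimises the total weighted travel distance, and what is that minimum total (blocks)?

S, total 281 blocks

Total weighted distance at each candidate:
  P (2, 5): total = 585
  Q (0, 8): total = 855
  R (2, 4): total = 613
  S (6, 7): total = 281
Minimum is at S with total 281 blocks.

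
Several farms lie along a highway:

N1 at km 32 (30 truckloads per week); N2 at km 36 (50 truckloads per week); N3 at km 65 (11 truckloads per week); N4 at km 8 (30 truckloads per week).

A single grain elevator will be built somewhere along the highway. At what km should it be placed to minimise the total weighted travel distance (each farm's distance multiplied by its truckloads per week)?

For a sum of weighted absolute distances on a line, the optimum is the weighted median (not the mean). Total weight W = 121; half-weight = 60.5.
Sort by position and accumulate weight:
  km 8 (N4, w=30) → cum 30
  km 32 (N1, w=30) → cum 60
  km 36 (N2, w=50) → cum 110  ≥ 60.5 → median here
  km 65 (N3, w=11) → cum 121
Optimal location: km 36.

x = 36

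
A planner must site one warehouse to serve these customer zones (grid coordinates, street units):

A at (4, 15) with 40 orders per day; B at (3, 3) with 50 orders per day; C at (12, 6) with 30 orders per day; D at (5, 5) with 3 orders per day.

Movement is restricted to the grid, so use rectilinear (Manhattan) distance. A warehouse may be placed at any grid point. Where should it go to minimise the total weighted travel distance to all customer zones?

Manhattan distance separates: Σwᵢ(|x−xᵢ|+|y−yᵢ|) = Σwᵢ|x−xᵢ| + Σwᵢ|y−yᵢ|, so x and y are optimised independently as 1-D weighted medians.
Total weight W = 123; half = 61.5.
x-coordinate, sorted with cumulative weight:
  x=3 (B, w=50) cum 50
  x=4 (A, w=40) cum 90  ← median
  x=5 (D, w=3) cum 93
  x=12 (C, w=30) cum 123
⇒ x* = 4
y-coordinate, sorted with cumulative weight:
  y=3 (B, w=50) cum 50
  y=5 (D, w=3) cum 53
  y=6 (C, w=30) cum 83  ← median
  y=15 (A, w=40) cum 123
⇒ y* = 6

(4, 6)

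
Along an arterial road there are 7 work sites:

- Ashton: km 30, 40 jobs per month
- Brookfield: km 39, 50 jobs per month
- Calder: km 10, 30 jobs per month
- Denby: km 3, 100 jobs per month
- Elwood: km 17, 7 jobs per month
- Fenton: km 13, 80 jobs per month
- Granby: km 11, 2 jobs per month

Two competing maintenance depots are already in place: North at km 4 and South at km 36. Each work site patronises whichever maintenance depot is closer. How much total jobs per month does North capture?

219

The indifferent point is the midpoint (4+36)/2 = 20; work sites left of it (closer to North at 4) go to North, those right go to South.
  Denby at 3 (w=100) → North
  Calder at 10 (w=30) → North
  Granby at 11 (w=2) → North
  Fenton at 13 (w=80) → North
  Elwood at 17 (w=7) → North
  Ashton at 30 (w=40) → South
  Brookfield at 39 (w=50) → South
North captures 219; South captures 90.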